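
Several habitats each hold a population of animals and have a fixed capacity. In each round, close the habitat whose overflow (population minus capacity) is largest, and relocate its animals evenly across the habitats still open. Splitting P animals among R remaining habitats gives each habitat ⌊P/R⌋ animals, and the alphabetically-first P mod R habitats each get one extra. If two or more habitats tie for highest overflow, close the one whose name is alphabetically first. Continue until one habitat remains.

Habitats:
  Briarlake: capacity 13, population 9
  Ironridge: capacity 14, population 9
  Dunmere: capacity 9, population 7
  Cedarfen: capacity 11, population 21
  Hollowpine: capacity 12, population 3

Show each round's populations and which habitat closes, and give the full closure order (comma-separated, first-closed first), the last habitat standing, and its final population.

Round 1: Briarlake=9 Cedarfen=21 Dunmere=7 Hollowpine=3 Ironridge=9 → close Cedarfen (overflow 10)
  21÷4 = 5 each, +1 to first 1
Round 2: Briarlake=15 Dunmere=12 Hollowpine=8 Ironridge=14 → close Dunmere (overflow 3)
  12÷3 = 4 each, +1 to first 0
Round 3: Briarlake=19 Hollowpine=12 Ironridge=18 → close Briarlake (overflow 6)
  19÷2 = 9 each, +1 to first 1
Round 4: Hollowpine=22 Ironridge=27 → close Ironridge (overflow 13)
  27÷1 = 27 each, +1 to first 0

Closure order: Cedarfen, Dunmere, Briarlake, Ironridge
Last habitat: Hollowpine with 49 animals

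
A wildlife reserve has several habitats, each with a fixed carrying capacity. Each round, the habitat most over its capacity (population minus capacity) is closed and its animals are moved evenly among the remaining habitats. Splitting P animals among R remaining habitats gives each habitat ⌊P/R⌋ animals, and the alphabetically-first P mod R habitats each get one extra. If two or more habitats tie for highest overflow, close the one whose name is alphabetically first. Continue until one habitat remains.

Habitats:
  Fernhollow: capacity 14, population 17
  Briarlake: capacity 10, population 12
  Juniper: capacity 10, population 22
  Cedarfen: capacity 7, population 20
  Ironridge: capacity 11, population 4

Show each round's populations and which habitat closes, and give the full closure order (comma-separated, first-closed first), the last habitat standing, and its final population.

Closure order: Cedarfen, Juniper, Fernhollow, Briarlake
Last habitat: Ironridge with 75 animals

Round 1: Briarlake=12 Cedarfen=20 Fernhollow=17 Ironridge=4 Juniper=22 → close Cedarfen (overflow 13)
  20÷4 = 5 each, +1 to first 0
Round 2: Briarlake=17 Fernhollow=22 Ironridge=9 Juniper=27 → close Juniper (overflow 17)
  27÷3 = 9 each, +1 to first 0
Round 3: Briarlake=26 Fernhollow=31 Ironridge=18 → close Fernhollow (overflow 17)
  31÷2 = 15 each, +1 to first 1
Round 4: Briarlake=42 Ironridge=33 → close Briarlake (overflow 32)
  42÷1 = 42 each, +1 to first 0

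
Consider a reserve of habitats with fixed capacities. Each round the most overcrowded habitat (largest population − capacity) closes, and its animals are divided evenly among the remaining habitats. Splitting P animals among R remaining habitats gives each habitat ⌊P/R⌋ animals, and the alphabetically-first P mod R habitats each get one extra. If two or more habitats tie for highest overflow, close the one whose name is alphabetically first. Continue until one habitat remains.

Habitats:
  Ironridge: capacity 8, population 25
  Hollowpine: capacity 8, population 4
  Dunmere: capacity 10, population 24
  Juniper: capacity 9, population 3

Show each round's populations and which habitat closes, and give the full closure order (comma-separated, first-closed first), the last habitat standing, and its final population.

Closure order: Ironridge, Dunmere, Hollowpine
Last habitat: Juniper with 56 animals

Round 1: Dunmere=24 Hollowpine=4 Ironridge=25 Juniper=3 → close Ironridge (overflow 17)
  25÷3 = 8 each, +1 to first 1
Round 2: Dunmere=33 Hollowpine=12 Juniper=11 → close Dunmere (overflow 23)
  33÷2 = 16 each, +1 to first 1
Round 3: Hollowpine=29 Juniper=27 → close Hollowpine (overflow 21)
  29÷1 = 29 each, +1 to first 0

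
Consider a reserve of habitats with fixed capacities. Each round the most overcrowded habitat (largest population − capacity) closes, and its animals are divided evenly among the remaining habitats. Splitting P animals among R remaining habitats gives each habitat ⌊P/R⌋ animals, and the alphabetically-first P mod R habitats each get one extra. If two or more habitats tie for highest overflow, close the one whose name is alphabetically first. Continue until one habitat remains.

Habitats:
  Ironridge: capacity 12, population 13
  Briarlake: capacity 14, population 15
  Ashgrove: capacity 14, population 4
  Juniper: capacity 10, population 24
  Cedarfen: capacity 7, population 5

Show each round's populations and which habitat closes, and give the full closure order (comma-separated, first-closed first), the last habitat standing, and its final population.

Closure order: Juniper, Briarlake, Ironridge, Cedarfen
Last habitat: Ashgrove with 61 animals

Round 1: Ashgrove=4 Briarlake=15 Cedarfen=5 Ironridge=13 Juniper=24 → close Juniper (overflow 14)
  24÷4 = 6 each, +1 to first 0
Round 2: Ashgrove=10 Briarlake=21 Cedarfen=11 Ironridge=19 → close Briarlake (overflow 7)
  21÷3 = 7 each, +1 to first 0
Round 3: Ashgrove=17 Cedarfen=18 Ironridge=26 → close Ironridge (overflow 14)
  26÷2 = 13 each, +1 to first 0
Round 4: Ashgrove=30 Cedarfen=31 → close Cedarfen (overflow 24)
  31÷1 = 31 each, +1 to first 0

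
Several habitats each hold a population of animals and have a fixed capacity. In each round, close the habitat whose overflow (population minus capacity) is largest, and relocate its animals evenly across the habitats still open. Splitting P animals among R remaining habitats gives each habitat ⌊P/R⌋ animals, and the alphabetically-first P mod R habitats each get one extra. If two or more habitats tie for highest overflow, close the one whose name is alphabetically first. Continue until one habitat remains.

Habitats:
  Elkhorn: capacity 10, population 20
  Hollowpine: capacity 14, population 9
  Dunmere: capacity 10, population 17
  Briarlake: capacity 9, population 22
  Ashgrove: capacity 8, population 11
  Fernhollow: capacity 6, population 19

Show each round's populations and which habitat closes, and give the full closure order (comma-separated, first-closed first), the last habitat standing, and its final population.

Round 1: Ashgrove=11 Briarlake=22 Dunmere=17 Elkhorn=20 Fernhollow=19 Hollowpine=9 → close Briarlake (overflow 13)
  22÷5 = 4 each, +1 to first 2
Round 2: Ashgrove=16 Dunmere=22 Elkhorn=24 Fernhollow=23 Hollowpine=13 → close Fernhollow (overflow 17)
  23÷4 = 5 each, +1 to first 3
Round 3: Ashgrove=22 Dunmere=28 Elkhorn=30 Hollowpine=18 → close Elkhorn (overflow 20)
  30÷3 = 10 each, +1 to first 0
Round 4: Ashgrove=32 Dunmere=38 Hollowpine=28 → close Dunmere (overflow 28)
  38÷2 = 19 each, +1 to first 0
Round 5: Ashgrove=51 Hollowpine=47 → close Ashgrove (overflow 43)
  51÷1 = 51 each, +1 to first 0

Closure order: Briarlake, Fernhollow, Elkhorn, Dunmere, Ashgrove
Last habitat: Hollowpine with 98 animals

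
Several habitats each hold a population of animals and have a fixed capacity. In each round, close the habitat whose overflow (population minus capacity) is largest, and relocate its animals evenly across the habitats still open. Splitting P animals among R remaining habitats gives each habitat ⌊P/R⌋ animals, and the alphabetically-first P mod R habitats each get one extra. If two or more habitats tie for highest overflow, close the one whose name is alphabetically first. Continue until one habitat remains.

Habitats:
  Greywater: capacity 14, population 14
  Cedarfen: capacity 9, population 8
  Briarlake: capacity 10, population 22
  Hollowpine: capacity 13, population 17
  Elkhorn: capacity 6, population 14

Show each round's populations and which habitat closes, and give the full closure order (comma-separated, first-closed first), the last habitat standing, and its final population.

Closure order: Briarlake, Elkhorn, Hollowpine, Cedarfen
Last habitat: Greywater with 75 animals

Round 1: Briarlake=22 Cedarfen=8 Elkhorn=14 Greywater=14 Hollowpine=17 → close Briarlake (overflow 12)
  22÷4 = 5 each, +1 to first 2
Round 2: Cedarfen=14 Elkhorn=20 Greywater=19 Hollowpine=22 → close Elkhorn (overflow 14)
  20÷3 = 6 each, +1 to first 2
Round 3: Cedarfen=21 Greywater=26 Hollowpine=28 → close Hollowpine (overflow 15)
  28÷2 = 14 each, +1 to first 0
Round 4: Cedarfen=35 Greywater=40 → close Cedarfen (overflow 26)
  35÷1 = 35 each, +1 to first 0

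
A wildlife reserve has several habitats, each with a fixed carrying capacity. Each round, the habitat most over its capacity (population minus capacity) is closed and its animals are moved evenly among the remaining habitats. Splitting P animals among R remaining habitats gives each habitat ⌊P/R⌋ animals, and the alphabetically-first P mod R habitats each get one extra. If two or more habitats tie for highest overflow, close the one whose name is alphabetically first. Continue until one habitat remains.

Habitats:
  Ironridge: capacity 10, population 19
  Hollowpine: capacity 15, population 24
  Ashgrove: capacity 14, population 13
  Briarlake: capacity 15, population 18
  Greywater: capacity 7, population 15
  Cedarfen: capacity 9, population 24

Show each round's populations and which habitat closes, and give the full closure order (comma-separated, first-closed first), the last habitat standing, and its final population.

Round 1: Ashgrove=13 Briarlake=18 Cedarfen=24 Greywater=15 Hollowpine=24 Ironridge=19 → close Cedarfen (overflow 15)
  24÷5 = 4 each, +1 to first 4
Round 2: Ashgrove=18 Briarlake=23 Greywater=20 Hollowpine=29 Ironridge=23 → close Hollowpine (overflow 14)
  29÷4 = 7 each, +1 to first 1
Round 3: Ashgrove=26 Briarlake=30 Greywater=27 Ironridge=30 → close Greywater (overflow 20)
  27÷3 = 9 each, +1 to first 0
Round 4: Ashgrove=35 Briarlake=39 Ironridge=39 → close Ironridge (overflow 29)
  39÷2 = 19 each, +1 to first 1
Round 5: Ashgrove=55 Briarlake=58 → close Briarlake (overflow 43)
  58÷1 = 58 each, +1 to first 0

Closure order: Cedarfen, Hollowpine, Greywater, Ironridge, Briarlake
Last habitat: Ashgrove with 113 animals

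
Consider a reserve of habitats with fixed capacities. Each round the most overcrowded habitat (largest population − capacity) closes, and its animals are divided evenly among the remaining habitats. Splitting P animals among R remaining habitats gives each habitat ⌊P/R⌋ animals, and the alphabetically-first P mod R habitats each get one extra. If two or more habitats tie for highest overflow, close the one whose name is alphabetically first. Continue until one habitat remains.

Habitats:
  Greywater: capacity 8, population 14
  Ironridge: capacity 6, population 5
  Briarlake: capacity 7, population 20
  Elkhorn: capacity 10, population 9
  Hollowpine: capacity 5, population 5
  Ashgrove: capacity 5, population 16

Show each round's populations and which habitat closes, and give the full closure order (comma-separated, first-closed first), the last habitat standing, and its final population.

Closure order: Briarlake, Ashgrove, Greywater, Hollowpine, Elkhorn
Last habitat: Ironridge with 69 animals

Round 1: Ashgrove=16 Briarlake=20 Elkhorn=9 Greywater=14 Hollowpine=5 Ironridge=5 → close Briarlake (overflow 13)
  20÷5 = 4 each, +1 to first 0
Round 2: Ashgrove=20 Elkhorn=13 Greywater=18 Hollowpine=9 Ironridge=9 → close Ashgrove (overflow 15)
  20÷4 = 5 each, +1 to first 0
Round 3: Elkhorn=18 Greywater=23 Hollowpine=14 Ironridge=14 → close Greywater (overflow 15)
  23÷3 = 7 each, +1 to first 2
Round 4: Elkhorn=26 Hollowpine=22 Ironridge=21 → close Hollowpine (overflow 17)
  22÷2 = 11 each, +1 to first 0
Round 5: Elkhorn=37 Ironridge=32 → close Elkhorn (overflow 27)
  37÷1 = 37 each, +1 to first 0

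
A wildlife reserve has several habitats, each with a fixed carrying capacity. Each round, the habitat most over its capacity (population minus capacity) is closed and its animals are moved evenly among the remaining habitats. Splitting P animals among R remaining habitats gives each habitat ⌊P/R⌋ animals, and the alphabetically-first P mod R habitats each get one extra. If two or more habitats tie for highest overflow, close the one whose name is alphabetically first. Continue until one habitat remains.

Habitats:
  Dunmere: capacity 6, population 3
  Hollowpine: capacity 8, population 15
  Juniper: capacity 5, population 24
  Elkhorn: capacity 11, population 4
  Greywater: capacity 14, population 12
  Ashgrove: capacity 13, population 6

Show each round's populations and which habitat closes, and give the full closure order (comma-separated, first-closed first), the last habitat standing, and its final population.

Round 1: Ashgrove=6 Dunmere=3 Elkhorn=4 Greywater=12 Hollowpine=15 Juniper=24 → close Juniper (overflow 19)
  24÷5 = 4 each, +1 to first 4
Round 2: Ashgrove=11 Dunmere=8 Elkhorn=9 Greywater=17 Hollowpine=19 → close Hollowpine (overflow 11)
  19÷4 = 4 each, +1 to first 3
Round 3: Ashgrove=16 Dunmere=13 Elkhorn=14 Greywater=21 → close Dunmere (overflow 7)
  13÷3 = 4 each, +1 to first 1
Round 4: Ashgrove=21 Elkhorn=18 Greywater=25 → close Greywater (overflow 11)
  25÷2 = 12 each, +1 to first 1
Round 5: Ashgrove=34 Elkhorn=30 → close Ashgrove (overflow 21)
  34÷1 = 34 each, +1 to first 0

Closure order: Juniper, Hollowpine, Dunmere, Greywater, Ashgrove
Last habitat: Elkhorn with 64 animals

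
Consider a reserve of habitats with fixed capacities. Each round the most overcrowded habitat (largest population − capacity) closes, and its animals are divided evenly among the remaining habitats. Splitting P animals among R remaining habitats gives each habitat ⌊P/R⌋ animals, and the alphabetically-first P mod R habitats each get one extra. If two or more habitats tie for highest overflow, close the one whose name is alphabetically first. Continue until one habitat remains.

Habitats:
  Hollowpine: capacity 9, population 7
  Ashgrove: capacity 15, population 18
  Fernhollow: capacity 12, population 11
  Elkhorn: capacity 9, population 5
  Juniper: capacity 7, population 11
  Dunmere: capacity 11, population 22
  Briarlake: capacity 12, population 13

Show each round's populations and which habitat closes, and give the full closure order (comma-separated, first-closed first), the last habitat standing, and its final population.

Round 1: Ashgrove=18 Briarlake=13 Dunmere=22 Elkhorn=5 Fernhollow=11 Hollowpine=7 Juniper=11 → close Dunmere (overflow 11)
  22÷6 = 3 each, +1 to first 4
Round 2: Ashgrove=22 Briarlake=17 Elkhorn=9 Fernhollow=15 Hollowpine=10 Juniper=14 → close Ashgrove (overflow 7)
  22÷5 = 4 each, +1 to first 2
Round 3: Briarlake=22 Elkhorn=14 Fernhollow=19 Hollowpine=14 Juniper=18 → close Juniper (overflow 11)
  18÷4 = 4 each, +1 to first 2
Round 4: Briarlake=27 Elkhorn=19 Fernhollow=23 Hollowpine=18 → close Briarlake (overflow 15)
  27÷3 = 9 each, +1 to first 0
Round 5: Elkhorn=28 Fernhollow=32 Hollowpine=27 → close Fernhollow (overflow 20)
  32÷2 = 16 each, +1 to first 0
Round 6: Elkhorn=44 Hollowpine=43 → close Elkhorn (overflow 35)
  44÷1 = 44 each, +1 to first 0

Closure order: Dunmere, Ashgrove, Juniper, Briarlake, Fernhollow, Elkhorn
Last habitat: Hollowpine with 87 animals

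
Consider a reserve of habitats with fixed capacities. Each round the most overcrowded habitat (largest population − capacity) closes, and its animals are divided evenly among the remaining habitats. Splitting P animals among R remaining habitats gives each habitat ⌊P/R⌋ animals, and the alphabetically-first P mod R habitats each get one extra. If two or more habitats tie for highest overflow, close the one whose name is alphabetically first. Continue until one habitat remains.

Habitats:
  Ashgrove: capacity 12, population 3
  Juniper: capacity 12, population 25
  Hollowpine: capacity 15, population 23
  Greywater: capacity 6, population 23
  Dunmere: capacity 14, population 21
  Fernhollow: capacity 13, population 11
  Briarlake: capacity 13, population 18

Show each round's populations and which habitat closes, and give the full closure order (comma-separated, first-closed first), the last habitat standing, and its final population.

Closure order: Greywater, Juniper, Dunmere, Hollowpine, Briarlake, Fernhollow
Last habitat: Ashgrove with 124 animals

Round 1: Ashgrove=3 Briarlake=18 Dunmere=21 Fernhollow=11 Greywater=23 Hollowpine=23 Juniper=25 → close Greywater (overflow 17)
  23÷6 = 3 each, +1 to first 5
Round 2: Ashgrove=7 Briarlake=22 Dunmere=25 Fernhollow=15 Hollowpine=27 Juniper=28 → close Juniper (overflow 16)
  28÷5 = 5 each, +1 to first 3
Round 3: Ashgrove=13 Briarlake=28 Dunmere=31 Fernhollow=20 Hollowpine=32 → close Dunmere (overflow 17)
  31÷4 = 7 each, +1 to first 3
Round 4: Ashgrove=21 Briarlake=36 Fernhollow=28 Hollowpine=39 → close Hollowpine (overflow 24)
  39÷3 = 13 each, +1 to first 0
Round 5: Ashgrove=34 Briarlake=49 Fernhollow=41 → close Briarlake (overflow 36)
  49÷2 = 24 each, +1 to first 1
Round 6: Ashgrove=59 Fernhollow=65 → close Fernhollow (overflow 52)
  65÷1 = 65 each, +1 to first 0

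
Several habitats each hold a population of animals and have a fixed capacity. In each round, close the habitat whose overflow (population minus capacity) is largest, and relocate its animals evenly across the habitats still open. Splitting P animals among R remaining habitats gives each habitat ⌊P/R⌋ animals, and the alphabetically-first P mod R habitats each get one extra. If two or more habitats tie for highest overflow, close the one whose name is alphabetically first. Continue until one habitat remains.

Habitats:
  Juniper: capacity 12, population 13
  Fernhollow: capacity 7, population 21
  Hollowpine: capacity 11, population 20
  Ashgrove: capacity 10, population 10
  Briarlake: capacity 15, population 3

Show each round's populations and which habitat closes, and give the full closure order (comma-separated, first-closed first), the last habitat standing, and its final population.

Closure order: Fernhollow, Hollowpine, Ashgrove, Juniper
Last habitat: Briarlake with 67 animals

Round 1: Ashgrove=10 Briarlake=3 Fernhollow=21 Hollowpine=20 Juniper=13 → close Fernhollow (overflow 14)
  21÷4 = 5 each, +1 to first 1
Round 2: Ashgrove=16 Briarlake=8 Hollowpine=25 Juniper=18 → close Hollowpine (overflow 14)
  25÷3 = 8 each, +1 to first 1
Round 3: Ashgrove=25 Briarlake=16 Juniper=26 → close Ashgrove (overflow 15)
  25÷2 = 12 each, +1 to first 1
Round 4: Briarlake=29 Juniper=38 → close Juniper (overflow 26)
  38÷1 = 38 each, +1 to first 0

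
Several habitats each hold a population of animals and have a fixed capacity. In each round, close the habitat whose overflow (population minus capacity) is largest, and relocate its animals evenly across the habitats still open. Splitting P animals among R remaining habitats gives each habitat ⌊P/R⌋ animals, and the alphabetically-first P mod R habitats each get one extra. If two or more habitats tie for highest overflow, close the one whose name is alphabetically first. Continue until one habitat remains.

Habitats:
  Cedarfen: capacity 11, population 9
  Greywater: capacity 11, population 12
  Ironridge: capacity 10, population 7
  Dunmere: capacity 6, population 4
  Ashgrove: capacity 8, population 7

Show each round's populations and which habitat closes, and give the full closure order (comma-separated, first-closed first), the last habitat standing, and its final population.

Round 1: Ashgrove=7 Cedarfen=9 Dunmere=4 Greywater=12 Ironridge=7 → close Greywater (overflow 1)
  12÷4 = 3 each, +1 to first 0
Round 2: Ashgrove=10 Cedarfen=12 Dunmere=7 Ironridge=10 → close Ashgrove (overflow 2)
  10÷3 = 3 each, +1 to first 1
Round 3: Cedarfen=16 Dunmere=10 Ironridge=13 → close Cedarfen (overflow 5)
  16÷2 = 8 each, +1 to first 0
Round 4: Dunmere=18 Ironridge=21 → close Dunmere (overflow 12)
  18÷1 = 18 each, +1 to first 0

Closure order: Greywater, Ashgrove, Cedarfen, Dunmere
Last habitat: Ironridge with 39 animals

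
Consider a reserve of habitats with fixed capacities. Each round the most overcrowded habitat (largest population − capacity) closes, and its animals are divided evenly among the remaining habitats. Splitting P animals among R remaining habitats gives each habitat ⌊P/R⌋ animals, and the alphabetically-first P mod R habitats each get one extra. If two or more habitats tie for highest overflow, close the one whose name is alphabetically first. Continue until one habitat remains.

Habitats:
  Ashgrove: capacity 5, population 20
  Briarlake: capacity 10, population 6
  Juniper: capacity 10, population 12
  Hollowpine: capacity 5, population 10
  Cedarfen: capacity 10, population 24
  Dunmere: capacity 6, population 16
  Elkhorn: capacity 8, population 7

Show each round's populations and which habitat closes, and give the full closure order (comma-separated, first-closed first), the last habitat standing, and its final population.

Round 1: Ashgrove=20 Briarlake=6 Cedarfen=24 Dunmere=16 Elkhorn=7 Hollowpine=10 Juniper=12 → close Ashgrove (overflow 15)
  20÷6 = 3 each, +1 to first 2
Round 2: Briarlake=10 Cedarfen=28 Dunmere=19 Elkhorn=10 Hollowpine=13 Juniper=15 → close Cedarfen (overflow 18)
  28÷5 = 5 each, +1 to first 3
Round 3: Briarlake=16 Dunmere=25 Elkhorn=16 Hollowpine=18 Juniper=20 → close Dunmere (overflow 19)
  25÷4 = 6 each, +1 to first 1
Round 4: Briarlake=23 Elkhorn=22 Hollowpine=24 Juniper=26 → close Hollowpine (overflow 19)
  24÷3 = 8 each, +1 to first 0
Round 5: Briarlake=31 Elkhorn=30 Juniper=34 → close Juniper (overflow 24)
  34÷2 = 17 each, +1 to first 0
Round 6: Briarlake=48 Elkhorn=47 → close Elkhorn (overflow 39)
  47÷1 = 47 each, +1 to first 0

Closure order: Ashgrove, Cedarfen, Dunmere, Hollowpine, Juniper, Elkhorn
Last habitat: Briarlake with 95 animals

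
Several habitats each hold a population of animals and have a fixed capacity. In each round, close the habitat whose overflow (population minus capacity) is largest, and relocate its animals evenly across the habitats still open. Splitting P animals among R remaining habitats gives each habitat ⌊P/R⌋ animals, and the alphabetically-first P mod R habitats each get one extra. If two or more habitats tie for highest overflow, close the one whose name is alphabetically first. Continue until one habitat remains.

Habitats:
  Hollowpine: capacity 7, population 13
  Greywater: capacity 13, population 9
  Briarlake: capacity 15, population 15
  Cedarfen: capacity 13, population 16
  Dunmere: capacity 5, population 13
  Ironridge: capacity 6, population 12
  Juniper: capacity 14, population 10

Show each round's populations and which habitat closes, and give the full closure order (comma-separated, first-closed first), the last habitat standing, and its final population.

Closure order: Dunmere, Hollowpine, Ironridge, Cedarfen, Briarlake, Greywater
Last habitat: Juniper with 88 animals

Round 1: Briarlake=15 Cedarfen=16 Dunmere=13 Greywater=9 Hollowpine=13 Ironridge=12 Juniper=10 → close Dunmere (overflow 8)
  13÷6 = 2 each, +1 to first 1
Round 2: Briarlake=18 Cedarfen=18 Greywater=11 Hollowpine=15 Ironridge=14 Juniper=12 → close Hollowpine (overflow 8)
  15÷5 = 3 each, +1 to first 0
Round 3: Briarlake=21 Cedarfen=21 Greywater=14 Ironridge=17 Juniper=15 → close Ironridge (overflow 11)
  17÷4 = 4 each, +1 to first 1
Round 4: Briarlake=26 Cedarfen=25 Greywater=18 Juniper=19 → close Cedarfen (overflow 12)
  25÷3 = 8 each, +1 to first 1
Round 5: Briarlake=35 Greywater=26 Juniper=27 → close Briarlake (overflow 20)
  35÷2 = 17 each, +1 to first 1
Round 6: Greywater=44 Juniper=44 → close Greywater (overflow 31)
  44÷1 = 44 each, +1 to first 0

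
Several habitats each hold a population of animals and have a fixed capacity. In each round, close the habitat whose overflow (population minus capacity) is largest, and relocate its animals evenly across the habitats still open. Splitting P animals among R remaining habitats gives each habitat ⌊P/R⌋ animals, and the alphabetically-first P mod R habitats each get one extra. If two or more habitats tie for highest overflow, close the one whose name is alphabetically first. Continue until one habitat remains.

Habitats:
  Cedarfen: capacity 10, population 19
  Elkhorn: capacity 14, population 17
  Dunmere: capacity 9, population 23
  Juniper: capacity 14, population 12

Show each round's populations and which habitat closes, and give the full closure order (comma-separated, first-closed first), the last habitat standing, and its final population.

Round 1: Cedarfen=19 Dunmere=23 Elkhorn=17 Juniper=12 → close Dunmere (overflow 14)
  23÷3 = 7 each, +1 to first 2
Round 2: Cedarfen=27 Elkhorn=25 Juniper=19 → close Cedarfen (overflow 17)
  27÷2 = 13 each, +1 to first 1
Round 3: Elkhorn=39 Juniper=32 → close Elkhorn (overflow 25)
  39÷1 = 39 each, +1 to first 0

Closure order: Dunmere, Cedarfen, Elkhorn
Last habitat: Juniper with 71 animals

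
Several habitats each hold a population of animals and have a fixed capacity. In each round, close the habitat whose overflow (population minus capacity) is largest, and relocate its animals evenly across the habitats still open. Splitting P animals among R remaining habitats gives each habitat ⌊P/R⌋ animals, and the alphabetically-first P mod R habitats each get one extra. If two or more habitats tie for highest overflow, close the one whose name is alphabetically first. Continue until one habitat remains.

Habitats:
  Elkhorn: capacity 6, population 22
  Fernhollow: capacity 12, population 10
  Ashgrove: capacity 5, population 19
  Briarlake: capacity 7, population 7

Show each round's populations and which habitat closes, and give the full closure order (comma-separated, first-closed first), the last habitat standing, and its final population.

Round 1: Ashgrove=19 Briarlake=7 Elkhorn=22 Fernhollow=10 → close Elkhorn (overflow 16)
  22÷3 = 7 each, +1 to first 1
Round 2: Ashgrove=27 Briarlake=14 Fernhollow=17 → close Ashgrove (overflow 22)
  27÷2 = 13 each, +1 to first 1
Round 3: Briarlake=28 Fernhollow=30 → close Briarlake (overflow 21)
  28÷1 = 28 each, +1 to first 0

Closure order: Elkhorn, Ashgrove, Briarlake
Last habitat: Fernhollow with 58 animals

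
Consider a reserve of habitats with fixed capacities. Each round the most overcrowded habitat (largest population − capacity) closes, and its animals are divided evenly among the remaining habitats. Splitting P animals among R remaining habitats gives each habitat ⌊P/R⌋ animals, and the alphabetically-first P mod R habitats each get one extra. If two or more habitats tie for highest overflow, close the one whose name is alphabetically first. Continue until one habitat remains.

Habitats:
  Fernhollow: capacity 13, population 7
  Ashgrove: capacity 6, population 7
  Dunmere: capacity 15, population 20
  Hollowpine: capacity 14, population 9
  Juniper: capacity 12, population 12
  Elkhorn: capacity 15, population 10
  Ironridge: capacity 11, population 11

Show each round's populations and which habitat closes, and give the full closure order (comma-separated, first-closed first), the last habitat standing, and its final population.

Closure order: Dunmere, Ashgrove, Ironridge, Juniper, Elkhorn, Hollowpine
Last habitat: Fernhollow with 76 animals

Round 1: Ashgrove=7 Dunmere=20 Elkhorn=10 Fernhollow=7 Hollowpine=9 Ironridge=11 Juniper=12 → close Dunmere (overflow 5)
  20÷6 = 3 each, +1 to first 2
Round 2: Ashgrove=11 Elkhorn=14 Fernhollow=10 Hollowpine=12 Ironridge=14 Juniper=15 → close Ashgrove (overflow 5)
  11÷5 = 2 each, +1 to first 1
Round 3: Elkhorn=17 Fernhollow=12 Hollowpine=14 Ironridge=16 Juniper=17 → close Ironridge (overflow 5)
  16÷4 = 4 each, +1 to first 0
Round 4: Elkhorn=21 Fernhollow=16 Hollowpine=18 Juniper=21 → close Juniper (overflow 9)
  21÷3 = 7 each, +1 to first 0
Round 5: Elkhorn=28 Fernhollow=23 Hollowpine=25 → close Elkhorn (overflow 13)
  28÷2 = 14 each, +1 to first 0
Round 6: Fernhollow=37 Hollowpine=39 → close Hollowpine (overflow 25)
  39÷1 = 39 each, +1 to first 0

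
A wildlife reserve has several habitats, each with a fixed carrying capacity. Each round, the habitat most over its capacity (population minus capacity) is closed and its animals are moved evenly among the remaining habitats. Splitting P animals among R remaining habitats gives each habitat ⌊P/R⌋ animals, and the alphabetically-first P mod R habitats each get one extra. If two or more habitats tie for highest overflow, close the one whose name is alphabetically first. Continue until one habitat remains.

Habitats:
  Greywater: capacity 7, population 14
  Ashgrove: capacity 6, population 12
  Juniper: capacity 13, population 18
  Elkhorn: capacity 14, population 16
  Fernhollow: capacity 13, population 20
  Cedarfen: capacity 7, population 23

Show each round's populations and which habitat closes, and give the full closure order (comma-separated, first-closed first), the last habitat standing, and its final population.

Round 1: Ashgrove=12 Cedarfen=23 Elkhorn=16 Fernhollow=20 Greywater=14 Juniper=18 → close Cedarfen (overflow 16)
  23÷5 = 4 each, +1 to first 3
Round 2: Ashgrove=17 Elkhorn=21 Fernhollow=25 Greywater=18 Juniper=22 → close Fernhollow (overflow 12)
  25÷4 = 6 each, +1 to first 1
Round 3: Ashgrove=24 Elkhorn=27 Greywater=24 Juniper=28 → close Ashgrove (overflow 18)
  24÷3 = 8 each, +1 to first 0
Round 4: Elkhorn=35 Greywater=32 Juniper=36 → close Greywater (overflow 25)
  32÷2 = 16 each, +1 to first 0
Round 5: Elkhorn=51 Juniper=52 → close Juniper (overflow 39)
  52÷1 = 52 each, +1 to first 0

Closure order: Cedarfen, Fernhollow, Ashgrove, Greywater, Juniper
Last habitat: Elkhorn with 103 animals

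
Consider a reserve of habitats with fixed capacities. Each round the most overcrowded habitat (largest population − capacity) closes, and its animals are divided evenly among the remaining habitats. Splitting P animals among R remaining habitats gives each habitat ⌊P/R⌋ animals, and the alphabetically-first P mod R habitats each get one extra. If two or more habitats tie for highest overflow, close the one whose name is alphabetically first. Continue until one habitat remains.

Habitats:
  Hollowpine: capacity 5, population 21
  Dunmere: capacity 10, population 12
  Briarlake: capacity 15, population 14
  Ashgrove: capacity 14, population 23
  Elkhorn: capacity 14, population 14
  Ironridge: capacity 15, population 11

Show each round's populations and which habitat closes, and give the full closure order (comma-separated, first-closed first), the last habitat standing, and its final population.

Closure order: Hollowpine, Ashgrove, Dunmere, Elkhorn, Briarlake
Last habitat: Ironridge with 95 animals

Round 1: Ashgrove=23 Briarlake=14 Dunmere=12 Elkhorn=14 Hollowpine=21 Ironridge=11 → close Hollowpine (overflow 16)
  21÷5 = 4 each, +1 to first 1
Round 2: Ashgrove=28 Briarlake=18 Dunmere=16 Elkhorn=18 Ironridge=15 → close Ashgrove (overflow 14)
  28÷4 = 7 each, +1 to first 0
Round 3: Briarlake=25 Dunmere=23 Elkhorn=25 Ironridge=22 → close Dunmere (overflow 13)
  23÷3 = 7 each, +1 to first 2
Round 4: Briarlake=33 Elkhorn=33 Ironridge=29 → close Elkhorn (overflow 19)
  33÷2 = 16 each, +1 to first 1
Round 5: Briarlake=50 Ironridge=45 → close Briarlake (overflow 35)
  50÷1 = 50 each, +1 to first 0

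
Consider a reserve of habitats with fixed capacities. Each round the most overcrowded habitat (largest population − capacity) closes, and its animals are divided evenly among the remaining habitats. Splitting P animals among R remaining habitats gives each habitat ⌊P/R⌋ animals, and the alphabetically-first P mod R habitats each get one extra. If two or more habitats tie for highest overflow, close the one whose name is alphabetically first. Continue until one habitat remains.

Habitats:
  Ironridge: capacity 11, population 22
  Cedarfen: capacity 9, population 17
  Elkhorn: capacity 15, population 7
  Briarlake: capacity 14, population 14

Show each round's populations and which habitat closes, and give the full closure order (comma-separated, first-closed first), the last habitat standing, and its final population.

Round 1: Briarlake=14 Cedarfen=17 Elkhorn=7 Ironridge=22 → close Ironridge (overflow 11)
  22÷3 = 7 each, +1 to first 1
Round 2: Briarlake=22 Cedarfen=24 Elkhorn=14 → close Cedarfen (overflow 15)
  24÷2 = 12 each, +1 to first 0
Round 3: Briarlake=34 Elkhorn=26 → close Briarlake (overflow 20)
  34÷1 = 34 each, +1 to first 0

Closure order: Ironridge, Cedarfen, Briarlake
Last habitat: Elkhorn with 60 animals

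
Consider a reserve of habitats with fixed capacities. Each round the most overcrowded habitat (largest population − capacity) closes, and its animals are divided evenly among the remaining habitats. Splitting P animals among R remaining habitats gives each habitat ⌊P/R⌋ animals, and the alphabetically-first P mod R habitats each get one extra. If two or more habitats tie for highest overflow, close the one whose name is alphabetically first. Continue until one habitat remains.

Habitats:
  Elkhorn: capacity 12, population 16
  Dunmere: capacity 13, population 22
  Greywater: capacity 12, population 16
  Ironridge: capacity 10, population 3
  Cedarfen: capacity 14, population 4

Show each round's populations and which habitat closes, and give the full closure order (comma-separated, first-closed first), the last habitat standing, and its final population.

Closure order: Dunmere, Elkhorn, Greywater, Ironridge
Last habitat: Cedarfen with 61 animals

Round 1: Cedarfen=4 Dunmere=22 Elkhorn=16 Greywater=16 Ironridge=3 → close Dunmere (overflow 9)
  22÷4 = 5 each, +1 to first 2
Round 2: Cedarfen=10 Elkhorn=22 Greywater=21 Ironridge=8 → close Elkhorn (overflow 10)
  22÷3 = 7 each, +1 to first 1
Round 3: Cedarfen=18 Greywater=28 Ironridge=15 → close Greywater (overflow 16)
  28÷2 = 14 each, +1 to first 0
Round 4: Cedarfen=32 Ironridge=29 → close Ironridge (overflow 19)
  29÷1 = 29 each, +1 to first 0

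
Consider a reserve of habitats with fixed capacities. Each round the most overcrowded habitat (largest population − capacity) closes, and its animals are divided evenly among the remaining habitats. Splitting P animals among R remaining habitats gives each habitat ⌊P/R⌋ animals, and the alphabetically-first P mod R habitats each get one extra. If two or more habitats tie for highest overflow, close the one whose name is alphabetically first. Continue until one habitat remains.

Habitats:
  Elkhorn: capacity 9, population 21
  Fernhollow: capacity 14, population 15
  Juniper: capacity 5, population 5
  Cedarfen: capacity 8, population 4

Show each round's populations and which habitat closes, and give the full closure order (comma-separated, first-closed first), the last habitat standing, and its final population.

Round 1: Cedarfen=4 Elkhorn=21 Fernhollow=15 Juniper=5 → close Elkhorn (overflow 12)
  21÷3 = 7 each, +1 to first 0
Round 2: Cedarfen=11 Fernhollow=22 Juniper=12 → close Fernhollow (overflow 8)
  22÷2 = 11 each, +1 to first 0
Round 3: Cedarfen=22 Juniper=23 → close Juniper (overflow 18)
  23÷1 = 23 each, +1 to first 0

Closure order: Elkhorn, Fernhollow, Juniper
Last habitat: Cedarfen with 45 animals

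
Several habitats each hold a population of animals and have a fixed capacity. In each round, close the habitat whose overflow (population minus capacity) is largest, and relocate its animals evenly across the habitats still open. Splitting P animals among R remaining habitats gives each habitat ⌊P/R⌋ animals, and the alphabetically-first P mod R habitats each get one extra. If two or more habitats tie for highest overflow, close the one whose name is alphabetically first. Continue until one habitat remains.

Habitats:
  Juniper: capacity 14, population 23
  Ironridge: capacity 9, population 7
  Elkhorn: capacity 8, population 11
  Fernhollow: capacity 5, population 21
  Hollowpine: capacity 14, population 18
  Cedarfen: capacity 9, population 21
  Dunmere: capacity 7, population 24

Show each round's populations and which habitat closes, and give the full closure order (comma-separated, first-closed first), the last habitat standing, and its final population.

Round 1: Cedarfen=21 Dunmere=24 Elkhorn=11 Fernhollow=21 Hollowpine=18 Ironridge=7 Juniper=23 → close Dunmere (overflow 17)
  24÷6 = 4 each, +1 to first 0
Round 2: Cedarfen=25 Elkhorn=15 Fernhollow=25 Hollowpine=22 Ironridge=11 Juniper=27 → close Fernhollow (overflow 20)
  25÷5 = 5 each, +1 to first 0
Round 3: Cedarfen=30 Elkhorn=20 Hollowpine=27 Ironridge=16 Juniper=32 → close Cedarfen (overflow 21)
  30÷4 = 7 each, +1 to first 2
Round 4: Elkhorn=28 Hollowpine=35 Ironridge=23 Juniper=39 → close Juniper (overflow 25)
  39÷3 = 13 each, +1 to first 0
Round 5: Elkhorn=41 Hollowpine=48 Ironridge=36 → close Hollowpine (overflow 34)
  48÷2 = 24 each, +1 to first 0
Round 6: Elkhorn=65 Ironridge=60 → close Elkhorn (overflow 57)
  65÷1 = 65 each, +1 to first 0

Closure order: Dunmere, Fernhollow, Cedarfen, Juniper, Hollowpine, Elkhorn
Last habitat: Ironridge with 125 animals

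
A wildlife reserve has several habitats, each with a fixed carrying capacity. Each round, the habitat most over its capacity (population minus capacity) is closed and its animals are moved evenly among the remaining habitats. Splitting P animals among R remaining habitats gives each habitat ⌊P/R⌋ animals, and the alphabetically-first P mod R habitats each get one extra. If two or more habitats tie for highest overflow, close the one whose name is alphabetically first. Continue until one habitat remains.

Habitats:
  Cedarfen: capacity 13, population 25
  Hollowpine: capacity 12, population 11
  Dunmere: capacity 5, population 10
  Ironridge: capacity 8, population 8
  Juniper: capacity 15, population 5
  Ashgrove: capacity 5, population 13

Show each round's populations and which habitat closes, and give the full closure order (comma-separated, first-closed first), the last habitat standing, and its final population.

Closure order: Cedarfen, Ashgrove, Dunmere, Hollowpine, Ironridge
Last habitat: Juniper with 72 animals

Round 1: Ashgrove=13 Cedarfen=25 Dunmere=10 Hollowpine=11 Ironridge=8 Juniper=5 → close Cedarfen (overflow 12)
  25÷5 = 5 each, +1 to first 0
Round 2: Ashgrove=18 Dunmere=15 Hollowpine=16 Ironridge=13 Juniper=10 → close Ashgrove (overflow 13)
  18÷4 = 4 each, +1 to first 2
Round 3: Dunmere=20 Hollowpine=21 Ironridge=17 Juniper=14 → close Dunmere (overflow 15)
  20÷3 = 6 each, +1 to first 2
Round 4: Hollowpine=28 Ironridge=24 Juniper=20 → close Hollowpine (overflow 16)
  28÷2 = 14 each, +1 to first 0
Round 5: Ironridge=38 Juniper=34 → close Ironridge (overflow 30)
  38÷1 = 38 each, +1 to first 0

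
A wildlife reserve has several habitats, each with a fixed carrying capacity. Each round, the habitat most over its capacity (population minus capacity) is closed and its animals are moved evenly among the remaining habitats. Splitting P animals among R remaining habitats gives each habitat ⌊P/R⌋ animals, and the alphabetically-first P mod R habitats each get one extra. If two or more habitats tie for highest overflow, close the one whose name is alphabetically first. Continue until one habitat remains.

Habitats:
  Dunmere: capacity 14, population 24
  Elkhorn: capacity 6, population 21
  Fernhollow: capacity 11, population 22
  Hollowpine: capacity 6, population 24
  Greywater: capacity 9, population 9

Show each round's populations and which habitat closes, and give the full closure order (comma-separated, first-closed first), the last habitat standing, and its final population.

Round 1: Dunmere=24 Elkhorn=21 Fernhollow=22 Greywater=9 Hollowpine=24 → close Hollowpine (overflow 18)
  24÷4 = 6 each, +1 to first 0
Round 2: Dunmere=30 Elkhorn=27 Fernhollow=28 Greywater=15 → close Elkhorn (overflow 21)
  27÷3 = 9 each, +1 to first 0
Round 3: Dunmere=39 Fernhollow=37 Greywater=24 → close Fernhollow (overflow 26)
  37÷2 = 18 each, +1 to first 1
Round 4: Dunmere=58 Greywater=42 → close Dunmere (overflow 44)
  58÷1 = 58 each, +1 to first 0

Closure order: Hollowpine, Elkhorn, Fernhollow, Dunmere
Last habitat: Greywater with 100 animals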